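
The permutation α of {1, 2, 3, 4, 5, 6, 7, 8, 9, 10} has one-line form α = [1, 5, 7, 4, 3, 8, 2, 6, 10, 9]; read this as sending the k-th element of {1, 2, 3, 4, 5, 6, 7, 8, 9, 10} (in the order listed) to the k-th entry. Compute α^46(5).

Tracing 5 → 3 → … returns to 5 after 4 steps, so 5 lies in a 4-cycle (2, 5, 3, 7).
Powers repeat with period 4 on this cycle, and 46 mod 4 = 2, so α^46(5) = α^2(5).
Stepping 2 places around the cycle: 5 → 3 → 7.

7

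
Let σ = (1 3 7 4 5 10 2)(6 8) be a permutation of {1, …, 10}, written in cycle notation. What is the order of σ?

14

The disjoint cycles have lengths 7, 2, 1.
The order is lcm(7, 2) = 14.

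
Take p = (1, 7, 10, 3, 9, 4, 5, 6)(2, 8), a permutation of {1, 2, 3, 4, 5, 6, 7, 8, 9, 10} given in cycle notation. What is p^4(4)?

7

4 lies in the 8-cycle (1, 7, 10, 3, 9, 4, 5, 6).
Advancing 4 steps from 4: 4 → 5 → 6 → 1 → 7.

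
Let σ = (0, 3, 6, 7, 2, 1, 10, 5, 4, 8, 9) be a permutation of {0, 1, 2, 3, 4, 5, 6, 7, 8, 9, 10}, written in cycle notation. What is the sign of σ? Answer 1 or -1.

1

The cycle lengths are 11.
A cycle of length ℓ contributes ℓ−1 transpositions, so σ is a product of 10 transpositions — even.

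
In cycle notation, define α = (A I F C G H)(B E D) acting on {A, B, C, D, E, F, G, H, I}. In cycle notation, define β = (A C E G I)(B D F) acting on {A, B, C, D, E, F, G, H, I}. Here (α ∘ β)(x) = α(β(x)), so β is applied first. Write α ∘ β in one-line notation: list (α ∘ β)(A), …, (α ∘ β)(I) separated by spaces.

For each element, apply β then α: A → C → G; B → D → B; C → E → D; D → F → C; E → G → H; F → B → E; G → I → F; H → H → A; I → A → I.
So α ∘ β in one-line form is G B D C H E F A I.

G B D C H E F A I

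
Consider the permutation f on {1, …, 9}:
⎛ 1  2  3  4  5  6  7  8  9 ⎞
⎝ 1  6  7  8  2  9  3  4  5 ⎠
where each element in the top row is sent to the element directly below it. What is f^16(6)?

6

Tracing 6 → 9 → … returns to 6 after 4 steps, so 6 lies in a 4-cycle (2 6 9 5).
Since the cycle has length 4, f^16 acts on it the same as f^0 (16 mod 4 = 0).
So f^16(6) = 6.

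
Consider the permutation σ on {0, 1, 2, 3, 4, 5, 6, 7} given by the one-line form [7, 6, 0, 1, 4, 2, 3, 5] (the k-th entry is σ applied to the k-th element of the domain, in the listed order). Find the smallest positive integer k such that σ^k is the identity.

Decomposing into disjoint cycles gives cycle lengths 4, 3, 1.
Since disjoint cycles commute, ord(σ) = lcm(4, 3) = 12.

12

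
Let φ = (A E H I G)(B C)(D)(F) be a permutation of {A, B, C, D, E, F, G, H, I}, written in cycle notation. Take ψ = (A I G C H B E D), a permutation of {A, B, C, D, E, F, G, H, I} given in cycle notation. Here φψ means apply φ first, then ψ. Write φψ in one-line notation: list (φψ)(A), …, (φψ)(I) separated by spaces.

(φψ)(x) = ψ(φ(x)). Computing each image: ψ(φ(A)) = ψ(E) = D, ψ(φ(B)) = ψ(C) = H, ψ(φ(C)) = ψ(B) = E, ψ(φ(D)) = ψ(D) = A, ψ(φ(E)) = ψ(H) = B, ψ(φ(F)) = ψ(F) = F, ψ(φ(G)) = ψ(A) = I, ψ(φ(H)) = ψ(I) = G, ψ(φ(I)) = ψ(G) = C.
Hence φψ = [D H E A B F I G C].

D H E A B F I G C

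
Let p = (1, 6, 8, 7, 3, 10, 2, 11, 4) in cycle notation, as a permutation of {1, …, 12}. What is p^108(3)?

3 lies in the 9-cycle (1, 6, 8, 7, 3, 10, 2, 11, 4).
On a 9-cycle, p^9 is the identity, so p^108 = p^0 there (108 ≡ 0 mod 9).
So p^108(3) = 3.

3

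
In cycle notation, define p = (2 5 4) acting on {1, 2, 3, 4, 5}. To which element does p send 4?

2

Within (2 5 4), 4 ↦ 2.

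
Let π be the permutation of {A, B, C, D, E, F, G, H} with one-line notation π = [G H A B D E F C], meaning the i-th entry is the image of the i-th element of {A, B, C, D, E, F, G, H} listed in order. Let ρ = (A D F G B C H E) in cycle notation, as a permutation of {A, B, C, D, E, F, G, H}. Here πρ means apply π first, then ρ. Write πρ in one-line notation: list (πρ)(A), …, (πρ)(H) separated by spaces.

For each element, apply π then ρ: A → G → B; B → H → E; C → A → D; D → B → C; E → D → F; F → E → A; G → F → G; H → C → H.
So πρ in one-line form is B E D C F A G H.

B E D C F A G H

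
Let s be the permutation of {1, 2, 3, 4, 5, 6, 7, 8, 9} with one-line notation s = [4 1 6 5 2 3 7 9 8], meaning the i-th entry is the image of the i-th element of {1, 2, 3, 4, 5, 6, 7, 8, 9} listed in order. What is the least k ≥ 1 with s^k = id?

Decomposing into disjoint cycles gives cycle lengths 4, 2, 2, 1.
Since disjoint cycles commute, ord(s) = lcm(4, 2, 2) = 4.

4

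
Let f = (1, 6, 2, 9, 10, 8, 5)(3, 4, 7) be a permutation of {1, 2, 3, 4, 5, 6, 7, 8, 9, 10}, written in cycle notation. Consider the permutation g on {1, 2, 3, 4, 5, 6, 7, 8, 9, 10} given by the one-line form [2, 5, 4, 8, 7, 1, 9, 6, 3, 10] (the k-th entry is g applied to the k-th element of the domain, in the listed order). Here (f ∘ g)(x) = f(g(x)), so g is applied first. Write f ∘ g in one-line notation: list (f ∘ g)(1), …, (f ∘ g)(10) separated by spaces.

9 1 7 5 3 6 10 2 4 8

(f ∘ g)(x) = f(g(x)). Computing each image: f(g(1)) = f(2) = 9, f(g(2)) = f(5) = 1, f(g(3)) = f(4) = 7, f(g(4)) = f(8) = 5, f(g(5)) = f(7) = 3, f(g(6)) = f(1) = 6, f(g(7)) = f(9) = 10, f(g(8)) = f(6) = 2, f(g(9)) = f(3) = 4, f(g(10)) = f(10) = 8.
Hence f ∘ g = [9 1 7 5 3 6 10 2 4 8].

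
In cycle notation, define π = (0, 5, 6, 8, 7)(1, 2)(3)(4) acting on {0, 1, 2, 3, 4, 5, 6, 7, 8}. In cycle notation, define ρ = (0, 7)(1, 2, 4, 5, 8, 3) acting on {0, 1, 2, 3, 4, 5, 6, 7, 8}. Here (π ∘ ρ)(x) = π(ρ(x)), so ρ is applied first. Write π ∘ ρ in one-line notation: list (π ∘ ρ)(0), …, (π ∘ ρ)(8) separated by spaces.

0 1 4 2 6 7 8 5 3

For each element, apply ρ then π: 0 → 7 → 0; 1 → 2 → 1; 2 → 4 → 4; 3 → 1 → 2; 4 → 5 → 6; 5 → 8 → 7; 6 → 6 → 8; 7 → 0 → 5; 8 → 3 → 3.
So π ∘ ρ in one-line form is 0 1 4 2 6 7 8 5 3.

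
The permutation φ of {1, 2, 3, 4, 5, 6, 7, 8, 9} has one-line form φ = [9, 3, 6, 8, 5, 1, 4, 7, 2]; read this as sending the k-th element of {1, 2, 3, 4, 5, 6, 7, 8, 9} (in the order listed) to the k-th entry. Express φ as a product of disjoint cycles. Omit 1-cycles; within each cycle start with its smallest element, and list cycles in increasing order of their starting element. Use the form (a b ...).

Start at 1 and follow images: 1 → 9 → 2 → 3 → 6 → 1, giving the cycle (1 9 2 3 6).
Continuing from each remaining unvisited element yields (1 9 2 3 6)(4 8 7).

(1 9 2 3 6)(4 8 7)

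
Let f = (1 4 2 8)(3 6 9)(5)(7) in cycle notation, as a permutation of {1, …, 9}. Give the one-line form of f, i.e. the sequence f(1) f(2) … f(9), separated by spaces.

Image by image: 1→4, 2→8, 3→6, 4→2, 5→5, 6→9, 7→7, 8→1, 9→3.
So the one-line form is 4 8 6 2 5 9 7 1 3.

4 8 6 2 5 9 7 1 3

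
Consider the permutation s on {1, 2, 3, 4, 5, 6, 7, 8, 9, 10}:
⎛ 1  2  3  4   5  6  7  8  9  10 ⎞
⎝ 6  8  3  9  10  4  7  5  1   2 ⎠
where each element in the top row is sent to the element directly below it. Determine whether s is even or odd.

In disjoint-cycle form the cycle lengths are 4, 4, 1, 1.
A cycle of length ℓ contributes ℓ−1 transpositions, so s is a product of 3 + 3 = 6 transpositions — even.

even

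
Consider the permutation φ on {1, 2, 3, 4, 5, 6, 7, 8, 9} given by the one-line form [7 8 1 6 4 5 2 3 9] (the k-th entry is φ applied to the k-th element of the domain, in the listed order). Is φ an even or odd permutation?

even

In disjoint-cycle form the cycle lengths are 5, 3, 1.
A cycle of length ℓ contributes ℓ−1 transpositions, so φ is a product of 4 + 2 = 6 transpositions — even.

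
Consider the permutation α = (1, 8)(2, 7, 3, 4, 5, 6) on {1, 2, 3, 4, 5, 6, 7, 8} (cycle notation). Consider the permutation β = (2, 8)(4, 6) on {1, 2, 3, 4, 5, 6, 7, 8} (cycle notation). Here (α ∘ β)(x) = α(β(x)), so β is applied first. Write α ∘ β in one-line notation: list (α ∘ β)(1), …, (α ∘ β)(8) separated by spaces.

Chase each element through β then α: 1 → 1 → 8; 2 → 8 → 1; 3 → 3 → 4; 4 → 6 → 2; 5 → 5 → 6; 6 → 4 → 5; 7 → 7 → 3; 8 → 2 → 7.
Collecting the images, α ∘ β = [8 1 4 2 6 5 3 7].

8 1 4 2 6 5 3 7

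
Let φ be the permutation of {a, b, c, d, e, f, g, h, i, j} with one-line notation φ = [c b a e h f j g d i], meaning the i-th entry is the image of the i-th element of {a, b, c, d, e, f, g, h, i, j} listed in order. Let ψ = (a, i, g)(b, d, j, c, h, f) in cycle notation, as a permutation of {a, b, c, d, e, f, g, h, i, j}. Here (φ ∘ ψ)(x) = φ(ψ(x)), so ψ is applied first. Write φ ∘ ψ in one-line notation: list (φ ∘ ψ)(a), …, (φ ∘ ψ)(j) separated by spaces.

d e g i h b c f j a

(φ ∘ ψ)(x) = φ(ψ(x)). Computing each image: φ(ψ(a)) = φ(i) = d, φ(ψ(b)) = φ(d) = e, φ(ψ(c)) = φ(h) = g, φ(ψ(d)) = φ(j) = i, φ(ψ(e)) = φ(e) = h, φ(ψ(f)) = φ(b) = b, φ(ψ(g)) = φ(a) = c, φ(ψ(h)) = φ(f) = f, φ(ψ(i)) = φ(g) = j, φ(ψ(j)) = φ(c) = a.
Hence φ ∘ ψ = [d e g i h b c f j a].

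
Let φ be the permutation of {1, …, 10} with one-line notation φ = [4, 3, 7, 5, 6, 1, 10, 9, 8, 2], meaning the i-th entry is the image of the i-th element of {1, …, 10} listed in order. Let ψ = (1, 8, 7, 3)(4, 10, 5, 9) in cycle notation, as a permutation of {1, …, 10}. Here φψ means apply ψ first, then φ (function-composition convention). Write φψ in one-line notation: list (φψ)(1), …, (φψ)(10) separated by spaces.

(φψ)(x) = φ(ψ(x)). Computing each image: φ(ψ(1)) = φ(8) = 9, φ(ψ(2)) = φ(2) = 3, φ(ψ(3)) = φ(1) = 4, φ(ψ(4)) = φ(10) = 2, φ(ψ(5)) = φ(9) = 8, φ(ψ(6)) = φ(6) = 1, φ(ψ(7)) = φ(3) = 7, φ(ψ(8)) = φ(7) = 10, φ(ψ(9)) = φ(4) = 5, φ(ψ(10)) = φ(5) = 6.
Hence φψ = [9 3 4 2 8 1 7 10 5 6].

9 3 4 2 8 1 7 10 5 6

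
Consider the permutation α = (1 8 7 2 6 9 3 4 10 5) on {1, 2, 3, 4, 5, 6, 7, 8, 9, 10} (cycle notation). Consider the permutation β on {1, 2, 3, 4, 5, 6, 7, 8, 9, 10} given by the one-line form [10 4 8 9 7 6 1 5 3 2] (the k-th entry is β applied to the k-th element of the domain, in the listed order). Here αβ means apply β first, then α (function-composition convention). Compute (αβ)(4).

First apply β: β(4) = 9, then α(9) = 3. Thus (αβ)(4) = 3.

3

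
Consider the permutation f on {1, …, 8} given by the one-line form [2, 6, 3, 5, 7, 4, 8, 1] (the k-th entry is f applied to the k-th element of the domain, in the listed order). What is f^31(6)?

7

Tracing 6 → 4 → … returns to 6 after 7 steps, so 6 lies in a 7-cycle (1 2 6 4 5 7 8).
On a 7-cycle, f^7 is the identity, so f^31 = f^3 there (31 ≡ 3 mod 7).
Stepping 3 places around the cycle: 6 → 4 → 5 → 7.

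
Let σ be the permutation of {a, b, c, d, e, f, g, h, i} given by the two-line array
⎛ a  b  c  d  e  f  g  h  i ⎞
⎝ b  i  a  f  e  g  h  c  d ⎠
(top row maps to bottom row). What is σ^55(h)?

Tracing h → c → … returns to h after 8 steps, so h lies in an 8-cycle (a b i d f g h c).
Since the cycle has length 8, σ^55 acts on it the same as σ^7 (55 mod 8 = 7).
Advancing 7 steps from h: h → c → a → b → i → d → f → g.

g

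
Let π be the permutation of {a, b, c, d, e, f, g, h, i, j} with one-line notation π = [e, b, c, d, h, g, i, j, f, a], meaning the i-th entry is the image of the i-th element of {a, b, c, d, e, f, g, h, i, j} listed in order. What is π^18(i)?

Tracing i → f → … returns to i after 3 steps, so i lies in a 3-cycle (f g i).
Powers repeat with period 3 on this cycle, and 18 mod 3 = 0, so π^18(i) = π^0(i).
So π^18(i) = i.

i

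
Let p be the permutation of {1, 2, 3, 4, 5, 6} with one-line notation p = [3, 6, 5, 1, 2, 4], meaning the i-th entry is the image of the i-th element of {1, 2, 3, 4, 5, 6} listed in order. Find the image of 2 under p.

2 is element number 2 of the domain, and entry number 2 of the one-line form is 6, so p(2) = 6.

6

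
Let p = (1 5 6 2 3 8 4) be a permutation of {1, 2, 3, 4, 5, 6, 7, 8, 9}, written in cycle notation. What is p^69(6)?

5

6 lies in the 7-cycle (1 5 6 2 3 8 4).
Powers repeat with period 7 on this cycle, and 69 mod 7 = 6, so p^69(6) = p^6(6).
Stepping 6 places around the cycle: 6 → 2 → 3 → 8 → 4 → 1 → 5.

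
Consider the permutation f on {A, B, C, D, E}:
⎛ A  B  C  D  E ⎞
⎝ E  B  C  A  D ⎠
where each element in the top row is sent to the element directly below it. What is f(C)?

The entry below C in the array is C, so f(C) = C.

C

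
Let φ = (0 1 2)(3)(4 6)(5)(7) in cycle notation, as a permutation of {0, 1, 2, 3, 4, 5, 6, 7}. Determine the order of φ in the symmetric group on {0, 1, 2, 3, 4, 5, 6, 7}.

The cycle type of φ is (3, 2, 1, 1, 1).
The order is lcm(3, 2) = 6.

6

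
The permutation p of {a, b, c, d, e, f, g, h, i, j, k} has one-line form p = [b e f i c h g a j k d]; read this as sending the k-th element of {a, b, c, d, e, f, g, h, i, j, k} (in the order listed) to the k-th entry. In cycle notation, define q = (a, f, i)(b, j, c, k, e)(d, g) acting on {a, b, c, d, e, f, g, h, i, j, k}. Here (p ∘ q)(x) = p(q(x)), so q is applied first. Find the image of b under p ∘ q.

First apply q: q(b) = j, then p(j) = k. Thus (p ∘ q)(b) = k.

k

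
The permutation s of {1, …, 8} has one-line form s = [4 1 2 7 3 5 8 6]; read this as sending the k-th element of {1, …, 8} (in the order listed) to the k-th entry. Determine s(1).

4

1 is element number 1 of the domain, and entry number 1 of the one-line form is 4, so s(1) = 4.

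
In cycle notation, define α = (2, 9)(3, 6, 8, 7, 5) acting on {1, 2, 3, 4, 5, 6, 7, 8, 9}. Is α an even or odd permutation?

The cycle lengths are 5, 2, 1, 1.
A cycle of length ℓ contributes ℓ−1 transpositions, so α is a product of 4 + 1 = 5 transpositions — odd.

odd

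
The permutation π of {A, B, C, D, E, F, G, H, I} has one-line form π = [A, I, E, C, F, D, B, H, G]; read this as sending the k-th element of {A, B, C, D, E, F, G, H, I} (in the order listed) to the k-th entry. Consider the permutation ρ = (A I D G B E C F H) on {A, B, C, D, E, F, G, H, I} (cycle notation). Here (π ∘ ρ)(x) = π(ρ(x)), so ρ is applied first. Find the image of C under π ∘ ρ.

D

First apply ρ: ρ(C) = F, then π(F) = D. Thus (π ∘ ρ)(C) = D.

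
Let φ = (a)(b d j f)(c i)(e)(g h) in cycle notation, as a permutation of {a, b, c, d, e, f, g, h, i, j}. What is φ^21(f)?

f lies in the 4-cycle (b d j f).
Powers repeat with period 4 on this cycle, and 21 mod 4 = 1, so φ^21(f) = φ^1(f).
Advancing 1 step from f: f → b.

b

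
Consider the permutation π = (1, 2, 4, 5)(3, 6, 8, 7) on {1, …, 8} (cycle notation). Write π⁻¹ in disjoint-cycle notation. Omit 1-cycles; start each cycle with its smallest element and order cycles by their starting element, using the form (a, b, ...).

Inverting a permutation written in cycle notation just reverses the order within every cycle.
Reversing each cycle of π and rotating so the smallest element leads gives (1, 5, 4, 2)(3, 7, 8, 6).

(1, 5, 4, 2)(3, 7, 8, 6)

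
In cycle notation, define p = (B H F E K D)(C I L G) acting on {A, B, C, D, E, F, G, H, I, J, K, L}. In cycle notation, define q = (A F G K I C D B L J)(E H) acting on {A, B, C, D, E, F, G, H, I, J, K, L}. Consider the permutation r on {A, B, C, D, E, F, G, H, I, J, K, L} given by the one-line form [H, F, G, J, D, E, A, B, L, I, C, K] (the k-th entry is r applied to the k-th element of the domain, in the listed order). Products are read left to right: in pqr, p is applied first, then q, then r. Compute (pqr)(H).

Chase H: p(H) = F; q(F) = G; r(G) = A. Hence (pqr)(H) = A.

A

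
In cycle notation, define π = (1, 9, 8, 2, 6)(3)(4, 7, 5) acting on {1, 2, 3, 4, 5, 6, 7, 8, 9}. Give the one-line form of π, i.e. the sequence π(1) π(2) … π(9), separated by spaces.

9 6 3 7 4 1 5 2 8

Each element maps to the next entry in its cycle (wrapping to the front): 1→9, 2→6, 3→3, 4→7, 5→4, 6→1, 7→5, 8→2, 9→8.
Listing these in domain order gives 9 6 3 7 4 1 5 2 8.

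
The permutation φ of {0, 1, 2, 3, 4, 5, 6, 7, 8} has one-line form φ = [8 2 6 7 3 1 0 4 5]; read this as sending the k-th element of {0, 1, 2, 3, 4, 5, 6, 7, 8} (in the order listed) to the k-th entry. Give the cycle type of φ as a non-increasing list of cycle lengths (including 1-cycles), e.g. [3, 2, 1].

[6, 3]

The disjoint cycles are (0 8 5 1 2 6)(3 7 4), with lengths 6, 3 in non-increasing order.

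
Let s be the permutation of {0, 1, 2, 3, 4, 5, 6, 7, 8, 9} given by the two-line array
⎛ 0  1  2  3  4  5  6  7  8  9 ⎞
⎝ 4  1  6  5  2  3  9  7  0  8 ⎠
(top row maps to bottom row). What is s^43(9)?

Tracing 9 → 8 → … returns to 9 after 6 steps, so 9 lies in a 6-cycle (0 4 2 6 9 8).
Since the cycle has length 6, s^43 acts on it the same as s^1 (43 mod 6 = 1).
Stepping 1 place around the cycle: 9 → 8.

8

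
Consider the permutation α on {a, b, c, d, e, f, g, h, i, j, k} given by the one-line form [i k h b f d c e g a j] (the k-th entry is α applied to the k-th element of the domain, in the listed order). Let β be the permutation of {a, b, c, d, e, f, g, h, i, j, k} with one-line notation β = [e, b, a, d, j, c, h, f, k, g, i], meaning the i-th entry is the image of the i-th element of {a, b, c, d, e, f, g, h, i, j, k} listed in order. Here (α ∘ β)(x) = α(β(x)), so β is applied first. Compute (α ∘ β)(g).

e

β(g) = h, then α(h) = e; composing gives (α ∘ β)(g) = e.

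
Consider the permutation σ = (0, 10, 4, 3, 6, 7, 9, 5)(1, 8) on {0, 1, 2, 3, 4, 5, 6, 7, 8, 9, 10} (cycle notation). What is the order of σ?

The disjoint cycles have lengths 8, 2, 1.
The order of σ is the least common multiple of its cycle lengths: lcm(8, 2) = 8.

8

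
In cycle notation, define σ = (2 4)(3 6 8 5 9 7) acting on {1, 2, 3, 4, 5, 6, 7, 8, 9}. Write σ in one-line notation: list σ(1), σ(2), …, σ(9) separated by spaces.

1 4 6 2 9 8 3 5 7

Reading each image from the cycles: 1↦1, 2↦4, 3↦6, 4↦2, 5↦9, 6↦8, 7↦3, 8↦5, 9↦7.
Listing these in domain order gives 1 4 6 2 9 8 3 5 7.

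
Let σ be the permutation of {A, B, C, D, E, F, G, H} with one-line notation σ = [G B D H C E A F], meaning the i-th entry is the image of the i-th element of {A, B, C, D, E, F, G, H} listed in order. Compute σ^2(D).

F

Tracing D → H → … returns to D after 5 steps, so D lies in a 5-cycle (C, D, H, F, E).
Advancing 2 steps from D: D → H → F.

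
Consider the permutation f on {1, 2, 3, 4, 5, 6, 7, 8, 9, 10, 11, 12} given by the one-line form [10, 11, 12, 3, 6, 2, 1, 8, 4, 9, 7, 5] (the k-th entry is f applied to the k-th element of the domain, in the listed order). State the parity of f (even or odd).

In disjoint-cycle form the cycle lengths are 11, 1.
A cycle is odd iff its length is even; f has 0 even-length cycles, so sgn(f) = (−1)^0 and f is even.

even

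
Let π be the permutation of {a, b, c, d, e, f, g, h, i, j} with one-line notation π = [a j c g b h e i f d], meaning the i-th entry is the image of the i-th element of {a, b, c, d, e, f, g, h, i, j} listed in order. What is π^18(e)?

Tracing e → b → … returns to e after 5 steps, so e lies in a 5-cycle (b, j, d, g, e).
On a 5-cycle, π^5 is the identity, so π^18 = π^3 there (18 ≡ 3 mod 5).
Advancing 3 steps from e: e → b → j → d.

d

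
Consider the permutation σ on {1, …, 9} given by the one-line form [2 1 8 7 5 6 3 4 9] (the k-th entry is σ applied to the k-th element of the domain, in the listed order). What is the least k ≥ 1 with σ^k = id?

Decomposing into disjoint cycles gives cycle lengths 4, 2, 1, 1, 1.
The order is lcm(4, 2) = 4.

4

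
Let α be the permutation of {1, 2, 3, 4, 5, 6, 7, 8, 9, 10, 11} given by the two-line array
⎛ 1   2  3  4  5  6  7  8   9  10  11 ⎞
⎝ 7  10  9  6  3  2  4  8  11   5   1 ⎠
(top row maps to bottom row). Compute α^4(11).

Tracing 11 → 1 → … returns to 11 after 10 steps, so 11 lies in a 10-cycle (1 7 4 6 2 10 5 3 9 11).
Advancing 4 steps from 11: 11 → 1 → 7 → 4 → 6.

6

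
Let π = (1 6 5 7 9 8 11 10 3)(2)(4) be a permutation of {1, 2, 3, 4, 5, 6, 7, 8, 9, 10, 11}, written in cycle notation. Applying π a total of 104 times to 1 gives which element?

1 lies in the 9-cycle (1 6 5 7 9 8 11 10 3).
On a 9-cycle, π^9 is the identity, so π^104 = π^5 there (104 ≡ 5 mod 9).
Stepping 5 places around the cycle: 1 → 6 → 5 → 7 → 9 → 8.

8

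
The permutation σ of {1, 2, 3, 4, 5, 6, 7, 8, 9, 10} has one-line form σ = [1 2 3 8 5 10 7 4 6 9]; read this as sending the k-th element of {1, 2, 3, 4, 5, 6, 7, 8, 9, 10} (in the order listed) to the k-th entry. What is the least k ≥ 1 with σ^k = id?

The disjoint-cycle form of σ has cycle lengths 3, 2, 1, 1, 1, 1, 1.
Since disjoint cycles commute, ord(σ) = lcm(3, 2) = 6.

6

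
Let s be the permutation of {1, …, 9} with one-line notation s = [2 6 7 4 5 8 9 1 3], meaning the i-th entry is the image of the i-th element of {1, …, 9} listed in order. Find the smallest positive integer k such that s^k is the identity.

12

Writing s as disjoint cycles, the cycle lengths are 4, 3, 1, 1.
The order of s is the least common multiple of its cycle lengths: lcm(4, 3) = 12.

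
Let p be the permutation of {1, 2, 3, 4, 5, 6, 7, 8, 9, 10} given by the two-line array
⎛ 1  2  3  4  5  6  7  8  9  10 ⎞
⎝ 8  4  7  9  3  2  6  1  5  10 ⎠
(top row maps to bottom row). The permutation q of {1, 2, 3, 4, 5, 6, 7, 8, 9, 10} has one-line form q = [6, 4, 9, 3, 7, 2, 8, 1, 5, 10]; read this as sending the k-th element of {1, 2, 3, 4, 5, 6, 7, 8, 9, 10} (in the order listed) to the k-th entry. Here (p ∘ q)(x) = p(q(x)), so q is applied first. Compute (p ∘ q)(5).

6

(p ∘ q)(5) = p(q(5)). q(5) = 7, then p(7) = 6. So (p ∘ q)(5) = 6.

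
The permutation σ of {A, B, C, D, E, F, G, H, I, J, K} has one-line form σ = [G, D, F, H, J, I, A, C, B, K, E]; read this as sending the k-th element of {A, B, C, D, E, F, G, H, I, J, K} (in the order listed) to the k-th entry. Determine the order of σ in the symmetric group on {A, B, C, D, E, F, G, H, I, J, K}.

6

The disjoint-cycle form of σ has cycle lengths 6, 3, 2.
The order is lcm(6, 3, 2) = 6.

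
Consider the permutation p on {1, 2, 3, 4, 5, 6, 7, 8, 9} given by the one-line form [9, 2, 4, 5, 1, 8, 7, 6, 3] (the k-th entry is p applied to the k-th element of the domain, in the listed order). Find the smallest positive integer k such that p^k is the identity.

10

Decomposing into disjoint cycles gives cycle lengths 5, 2, 1, 1.
The order is lcm(5, 2) = 10.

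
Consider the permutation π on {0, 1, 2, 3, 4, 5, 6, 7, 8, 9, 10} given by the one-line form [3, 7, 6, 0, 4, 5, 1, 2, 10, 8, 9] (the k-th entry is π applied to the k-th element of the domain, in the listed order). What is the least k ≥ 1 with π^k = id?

The disjoint-cycle form of π has cycle lengths 4, 3, 2, 1, 1.
The order of π is the least common multiple of its cycle lengths: lcm(4, 3, 2) = 12.

12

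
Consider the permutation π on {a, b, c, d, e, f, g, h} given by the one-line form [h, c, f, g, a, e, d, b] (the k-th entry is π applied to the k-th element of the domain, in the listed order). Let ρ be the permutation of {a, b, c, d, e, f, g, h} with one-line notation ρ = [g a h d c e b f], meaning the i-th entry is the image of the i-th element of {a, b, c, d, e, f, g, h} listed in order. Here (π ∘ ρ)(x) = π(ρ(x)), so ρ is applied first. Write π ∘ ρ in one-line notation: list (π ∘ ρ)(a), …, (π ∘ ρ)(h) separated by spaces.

d h b g f a c e

(π ∘ ρ)(x) = π(ρ(x)). Computing each image: π(ρ(a)) = π(g) = d, π(ρ(b)) = π(a) = h, π(ρ(c)) = π(h) = b, π(ρ(d)) = π(d) = g, π(ρ(e)) = π(c) = f, π(ρ(f)) = π(e) = a, π(ρ(g)) = π(b) = c, π(ρ(h)) = π(f) = e.
Hence π ∘ ρ = [d h b g f a c e].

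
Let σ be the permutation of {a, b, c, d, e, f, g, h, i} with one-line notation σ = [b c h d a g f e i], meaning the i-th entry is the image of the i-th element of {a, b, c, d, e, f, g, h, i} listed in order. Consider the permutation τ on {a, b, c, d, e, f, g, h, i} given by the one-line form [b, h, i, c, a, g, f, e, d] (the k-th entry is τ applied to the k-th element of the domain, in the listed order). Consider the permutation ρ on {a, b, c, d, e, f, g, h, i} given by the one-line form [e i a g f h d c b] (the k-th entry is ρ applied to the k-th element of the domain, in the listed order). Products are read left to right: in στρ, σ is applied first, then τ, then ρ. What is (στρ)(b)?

Apply the permutations in order: σ(b) = c, then τ(c) = i, then ρ(i) = b. So (στρ)(b) = b.

b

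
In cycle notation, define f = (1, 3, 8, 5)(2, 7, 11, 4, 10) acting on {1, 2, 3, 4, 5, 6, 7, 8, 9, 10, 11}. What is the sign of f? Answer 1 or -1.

-1

The cycle lengths are 5, 4, 1, 1.
A cycle is odd iff its length is even; f has 1 even-length cycle, so sgn(f) = (−1)^1 and f is odd.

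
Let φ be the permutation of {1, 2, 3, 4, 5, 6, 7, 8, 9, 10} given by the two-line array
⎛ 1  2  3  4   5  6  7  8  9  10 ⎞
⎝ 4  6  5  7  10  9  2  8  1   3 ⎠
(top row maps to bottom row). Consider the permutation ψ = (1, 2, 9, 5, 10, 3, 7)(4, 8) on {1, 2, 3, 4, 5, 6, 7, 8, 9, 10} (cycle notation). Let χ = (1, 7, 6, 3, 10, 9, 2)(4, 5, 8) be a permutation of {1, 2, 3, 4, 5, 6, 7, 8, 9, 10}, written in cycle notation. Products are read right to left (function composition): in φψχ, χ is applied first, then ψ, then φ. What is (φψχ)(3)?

5

Apply the permutations in order: χ(3) = 10, then ψ(10) = 3, then φ(3) = 5. So (φψχ)(3) = 5.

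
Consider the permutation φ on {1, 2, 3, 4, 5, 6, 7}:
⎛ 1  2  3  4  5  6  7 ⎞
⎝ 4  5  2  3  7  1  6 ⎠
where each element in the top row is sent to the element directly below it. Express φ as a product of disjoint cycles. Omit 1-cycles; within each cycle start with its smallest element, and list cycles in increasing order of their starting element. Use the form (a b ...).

(1 4 3 2 5 7 6)

Iterating φ from 1 gives 1 → 4 → 3 → 2 → 5 → 7 → 6 → 1; that is the 7-cycle (1 4 3 2 5 7 6).
Continuing from each remaining unvisited element yields (1 4 3 2 5 7 6).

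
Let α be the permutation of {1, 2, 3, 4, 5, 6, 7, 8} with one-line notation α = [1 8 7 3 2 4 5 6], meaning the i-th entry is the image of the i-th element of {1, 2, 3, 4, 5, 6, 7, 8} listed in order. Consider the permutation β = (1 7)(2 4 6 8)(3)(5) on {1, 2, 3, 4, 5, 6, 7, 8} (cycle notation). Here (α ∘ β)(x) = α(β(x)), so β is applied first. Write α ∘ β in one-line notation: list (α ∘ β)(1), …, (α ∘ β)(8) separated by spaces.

(α ∘ β)(x) = α(β(x)). Computing each image: α(β(1)) = α(7) = 5, α(β(2)) = α(4) = 3, α(β(3)) = α(3) = 7, α(β(4)) = α(6) = 4, α(β(5)) = α(5) = 2, α(β(6)) = α(8) = 6, α(β(7)) = α(1) = 1, α(β(8)) = α(2) = 8.
Hence α ∘ β = [5 3 7 4 2 6 1 8].

5 3 7 4 2 6 1 8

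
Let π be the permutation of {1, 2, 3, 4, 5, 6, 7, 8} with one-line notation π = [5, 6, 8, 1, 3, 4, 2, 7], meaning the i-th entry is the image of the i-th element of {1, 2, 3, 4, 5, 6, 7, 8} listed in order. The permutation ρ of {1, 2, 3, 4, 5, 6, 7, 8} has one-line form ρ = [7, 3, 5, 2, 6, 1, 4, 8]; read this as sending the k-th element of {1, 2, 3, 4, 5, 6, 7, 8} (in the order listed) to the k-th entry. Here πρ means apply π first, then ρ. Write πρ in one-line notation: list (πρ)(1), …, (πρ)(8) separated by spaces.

6 1 8 7 5 2 3 4

(πρ)(x) = ρ(π(x)). Computing each image: ρ(π(1)) = ρ(5) = 6, ρ(π(2)) = ρ(6) = 1, ρ(π(3)) = ρ(8) = 8, ρ(π(4)) = ρ(1) = 7, ρ(π(5)) = ρ(3) = 5, ρ(π(6)) = ρ(4) = 2, ρ(π(7)) = ρ(2) = 3, ρ(π(8)) = ρ(7) = 4.
Hence πρ = [6 1 8 7 5 2 3 4].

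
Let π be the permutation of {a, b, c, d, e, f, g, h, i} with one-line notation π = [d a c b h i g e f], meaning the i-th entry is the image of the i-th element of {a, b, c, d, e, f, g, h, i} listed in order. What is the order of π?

6

Decomposing into disjoint cycles gives cycle lengths 3, 2, 2, 1, 1.
Since disjoint cycles commute, ord(π) = lcm(3, 2, 2) = 6.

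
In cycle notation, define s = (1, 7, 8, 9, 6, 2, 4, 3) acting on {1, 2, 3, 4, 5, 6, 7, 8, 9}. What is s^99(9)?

9 lies in the 8-cycle (1, 7, 8, 9, 6, 2, 4, 3).
Since the cycle has length 8, s^99 acts on it the same as s^3 (99 mod 8 = 3).
Stepping 3 places around the cycle: 9 → 6 → 2 → 4.

4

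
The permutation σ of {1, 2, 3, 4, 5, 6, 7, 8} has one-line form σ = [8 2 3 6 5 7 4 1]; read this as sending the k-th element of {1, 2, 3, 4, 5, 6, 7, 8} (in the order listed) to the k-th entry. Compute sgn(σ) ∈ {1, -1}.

In disjoint-cycle form the cycle lengths are 3, 2, 1, 1, 1.
A cycle of length ℓ contributes ℓ−1 transpositions, so σ is a product of 2 + 1 = 3 transpositions — odd.

-1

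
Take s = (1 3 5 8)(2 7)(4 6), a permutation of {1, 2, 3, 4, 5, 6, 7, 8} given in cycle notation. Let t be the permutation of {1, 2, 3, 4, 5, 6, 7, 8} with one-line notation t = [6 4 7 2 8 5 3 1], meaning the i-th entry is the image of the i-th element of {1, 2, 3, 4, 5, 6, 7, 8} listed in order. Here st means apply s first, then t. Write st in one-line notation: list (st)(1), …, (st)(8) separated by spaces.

7 3 8 5 1 2 4 6

(st)(x) = t(s(x)). Computing each image: t(s(1)) = t(3) = 7, t(s(2)) = t(7) = 3, t(s(3)) = t(5) = 8, t(s(4)) = t(6) = 5, t(s(5)) = t(8) = 1, t(s(6)) = t(4) = 2, t(s(7)) = t(2) = 4, t(s(8)) = t(1) = 6.
Hence st = [7 3 8 5 1 2 4 6].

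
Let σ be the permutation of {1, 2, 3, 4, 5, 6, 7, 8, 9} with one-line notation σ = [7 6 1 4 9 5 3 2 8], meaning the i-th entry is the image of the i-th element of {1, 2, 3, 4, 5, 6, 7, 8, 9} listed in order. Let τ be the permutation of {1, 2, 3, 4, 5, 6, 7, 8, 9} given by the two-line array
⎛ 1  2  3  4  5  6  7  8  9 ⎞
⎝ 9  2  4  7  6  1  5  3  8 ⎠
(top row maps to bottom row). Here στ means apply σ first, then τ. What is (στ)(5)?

First apply σ: σ(5) = 9, then τ(9) = 8. Thus (στ)(5) = 8.

8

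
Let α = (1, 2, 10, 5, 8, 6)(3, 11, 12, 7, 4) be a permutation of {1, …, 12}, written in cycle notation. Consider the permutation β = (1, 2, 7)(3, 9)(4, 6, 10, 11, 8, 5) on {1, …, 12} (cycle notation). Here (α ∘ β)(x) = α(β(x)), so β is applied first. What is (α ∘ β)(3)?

β(3) = 9, then α(9) = 9; composing gives (α ∘ β)(3) = 9.

9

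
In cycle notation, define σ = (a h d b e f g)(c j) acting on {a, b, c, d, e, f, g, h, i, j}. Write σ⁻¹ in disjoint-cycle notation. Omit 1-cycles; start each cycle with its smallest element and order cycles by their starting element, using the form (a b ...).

The inverse reverses each cycle.
Reversing each cycle of σ and rotating so the smallest element leads gives (a g f e b d h)(c j).

(a g f e b d h)(c j)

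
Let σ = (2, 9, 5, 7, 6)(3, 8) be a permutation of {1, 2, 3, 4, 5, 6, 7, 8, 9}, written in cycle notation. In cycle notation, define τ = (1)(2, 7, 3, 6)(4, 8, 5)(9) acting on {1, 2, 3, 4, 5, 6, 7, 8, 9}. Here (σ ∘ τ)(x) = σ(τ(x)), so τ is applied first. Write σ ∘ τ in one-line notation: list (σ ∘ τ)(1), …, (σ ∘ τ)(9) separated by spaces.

1 6 2 3 4 9 8 7 5

(σ ∘ τ)(x) = σ(τ(x)). Computing each image: σ(τ(1)) = σ(1) = 1, σ(τ(2)) = σ(7) = 6, σ(τ(3)) = σ(6) = 2, σ(τ(4)) = σ(8) = 3, σ(τ(5)) = σ(4) = 4, σ(τ(6)) = σ(2) = 9, σ(τ(7)) = σ(3) = 8, σ(τ(8)) = σ(5) = 7, σ(τ(9)) = σ(9) = 5.
Hence σ ∘ τ = [1 6 2 3 4 9 8 7 5].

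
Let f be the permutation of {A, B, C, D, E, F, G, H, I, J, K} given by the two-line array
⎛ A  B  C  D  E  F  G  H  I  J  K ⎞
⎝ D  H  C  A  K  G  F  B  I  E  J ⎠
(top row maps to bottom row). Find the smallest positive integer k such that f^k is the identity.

Writing f as disjoint cycles, the cycle lengths are 3, 2, 2, 2, 1, 1.
The order is lcm(3, 2, 2, 2) = 6.

6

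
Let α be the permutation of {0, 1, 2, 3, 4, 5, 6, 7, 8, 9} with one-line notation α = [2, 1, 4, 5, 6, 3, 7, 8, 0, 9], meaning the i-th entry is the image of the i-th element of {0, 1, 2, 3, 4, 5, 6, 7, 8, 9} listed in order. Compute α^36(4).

Tracing 4 → 6 → … returns to 4 after 6 steps, so 4 lies in a 6-cycle (0, 2, 4, 6, 7, 8).
Powers repeat with period 6 on this cycle, and 36 mod 6 = 0, so α^36(4) = α^0(4).
So α^36(4) = 4.

4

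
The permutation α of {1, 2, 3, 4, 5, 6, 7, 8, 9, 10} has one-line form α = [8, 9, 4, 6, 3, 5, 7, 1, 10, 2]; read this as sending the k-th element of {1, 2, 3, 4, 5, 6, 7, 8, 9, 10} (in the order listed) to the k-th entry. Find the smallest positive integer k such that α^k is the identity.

12

The disjoint-cycle form of α has cycle lengths 4, 3, 2, 1.
Since disjoint cycles commute, ord(α) = lcm(4, 3, 2) = 12.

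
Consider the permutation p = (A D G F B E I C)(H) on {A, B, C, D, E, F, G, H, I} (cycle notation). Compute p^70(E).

E lies in the 8-cycle (A D G F B E I C).
Powers repeat with period 8 on this cycle, and 70 mod 8 = 6, so p^70(E) = p^6(E).
Advancing 6 steps from E: E → I → C → A → D → G → F.

F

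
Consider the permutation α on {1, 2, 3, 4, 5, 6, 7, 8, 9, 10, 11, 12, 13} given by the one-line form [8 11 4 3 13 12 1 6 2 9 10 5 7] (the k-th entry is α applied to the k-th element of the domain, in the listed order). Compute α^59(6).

13

Tracing 6 → 12 → … returns to 6 after 7 steps, so 6 lies in a 7-cycle (1 8 6 12 5 13 7).
On a 7-cycle, α^7 is the identity, so α^59 = α^3 there (59 ≡ 3 mod 7).
Advancing 3 steps from 6: 6 → 12 → 5 → 13.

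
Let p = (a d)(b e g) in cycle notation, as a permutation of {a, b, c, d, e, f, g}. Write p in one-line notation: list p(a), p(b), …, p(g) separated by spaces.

Reading each image from the cycles: a→d, b→e, c→c, d→a, e→g, f→f, g→b.
Listing these in domain order gives d e c a g f b.

d e c a g f b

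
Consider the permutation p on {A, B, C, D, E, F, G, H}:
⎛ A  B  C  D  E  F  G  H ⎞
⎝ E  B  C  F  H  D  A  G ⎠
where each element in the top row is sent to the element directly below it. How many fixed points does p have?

The fixed points (elements with p(x) = x) are {B, C}, so there are 2.

2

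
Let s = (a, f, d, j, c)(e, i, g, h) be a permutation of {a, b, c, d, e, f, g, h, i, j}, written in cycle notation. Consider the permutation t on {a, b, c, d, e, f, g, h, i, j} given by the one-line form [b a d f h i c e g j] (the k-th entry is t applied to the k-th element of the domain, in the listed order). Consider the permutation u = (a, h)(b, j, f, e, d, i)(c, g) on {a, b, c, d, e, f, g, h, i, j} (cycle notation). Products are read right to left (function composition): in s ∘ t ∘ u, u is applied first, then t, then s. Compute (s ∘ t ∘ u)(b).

c

Apply the permutations in order: u(b) = j, then t(j) = j, then s(j) = c. So (s ∘ t ∘ u)(b) = c.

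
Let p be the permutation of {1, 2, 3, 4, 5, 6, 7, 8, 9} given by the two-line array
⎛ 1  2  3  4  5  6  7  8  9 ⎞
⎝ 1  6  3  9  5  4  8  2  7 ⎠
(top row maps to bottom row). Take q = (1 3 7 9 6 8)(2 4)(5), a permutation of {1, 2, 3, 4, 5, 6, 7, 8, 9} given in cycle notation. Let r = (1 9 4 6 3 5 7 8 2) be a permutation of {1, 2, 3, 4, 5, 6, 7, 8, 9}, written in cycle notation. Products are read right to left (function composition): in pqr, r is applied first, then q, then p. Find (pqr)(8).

9

Apply the permutations in order: r(8) = 2, then q(2) = 4, then p(4) = 9. So (pqr)(8) = 9.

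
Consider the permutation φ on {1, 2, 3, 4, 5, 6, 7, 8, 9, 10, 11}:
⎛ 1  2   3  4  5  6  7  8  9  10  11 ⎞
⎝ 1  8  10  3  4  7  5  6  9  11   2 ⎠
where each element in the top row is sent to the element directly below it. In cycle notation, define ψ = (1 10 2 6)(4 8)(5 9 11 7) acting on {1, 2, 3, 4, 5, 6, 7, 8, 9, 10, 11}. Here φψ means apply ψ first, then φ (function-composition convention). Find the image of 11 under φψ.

ψ(11) = 7, then φ(7) = 5; composing gives (φψ)(11) = 5.

5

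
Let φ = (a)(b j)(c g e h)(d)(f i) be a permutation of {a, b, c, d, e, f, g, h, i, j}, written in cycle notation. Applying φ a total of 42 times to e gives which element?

e lies in the 4-cycle (c g e h).
Since the cycle has length 4, φ^42 acts on it the same as φ^2 (42 mod 4 = 2).
Stepping 2 places around the cycle: e → h → c.

c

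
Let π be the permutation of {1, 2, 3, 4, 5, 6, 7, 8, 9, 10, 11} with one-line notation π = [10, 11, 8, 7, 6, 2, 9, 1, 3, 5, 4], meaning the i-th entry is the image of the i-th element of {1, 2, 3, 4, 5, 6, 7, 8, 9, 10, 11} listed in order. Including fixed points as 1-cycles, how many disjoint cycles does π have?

The cycle decomposition is (1, 10, 5, 6, 2, 11, 4, 7, 9, 3, 8), which has 1 cycle (counting 1-cycles).

1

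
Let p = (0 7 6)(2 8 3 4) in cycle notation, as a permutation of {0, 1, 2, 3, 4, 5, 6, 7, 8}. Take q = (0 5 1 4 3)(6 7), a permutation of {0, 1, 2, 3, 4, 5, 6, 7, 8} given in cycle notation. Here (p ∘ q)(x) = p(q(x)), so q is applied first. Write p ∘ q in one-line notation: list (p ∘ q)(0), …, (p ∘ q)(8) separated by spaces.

(p ∘ q)(x) = p(q(x)). Computing each image: p(q(0)) = p(5) = 5, p(q(1)) = p(4) = 2, p(q(2)) = p(2) = 8, p(q(3)) = p(0) = 7, p(q(4)) = p(3) = 4, p(q(5)) = p(1) = 1, p(q(6)) = p(7) = 6, p(q(7)) = p(6) = 0, p(q(8)) = p(8) = 3.
Hence p ∘ q = [5 2 8 7 4 1 6 0 3].

5 2 8 7 4 1 6 0 3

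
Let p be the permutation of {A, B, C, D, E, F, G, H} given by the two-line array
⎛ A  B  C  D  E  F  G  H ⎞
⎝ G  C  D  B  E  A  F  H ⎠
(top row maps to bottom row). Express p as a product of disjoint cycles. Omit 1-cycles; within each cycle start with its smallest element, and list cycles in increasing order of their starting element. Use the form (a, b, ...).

(A, G, F)(B, C, D)

From A: A → G → F → A, closing the cycle (A, G, F).
Continuing from each remaining unvisited element yields (A, G, F)(B, C, D).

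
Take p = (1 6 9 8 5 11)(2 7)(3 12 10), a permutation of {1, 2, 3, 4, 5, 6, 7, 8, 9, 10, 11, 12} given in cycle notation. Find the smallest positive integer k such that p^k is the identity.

6

The disjoint cycles have lengths 6, 3, 2, 1.
The order is lcm(6, 3, 2) = 6.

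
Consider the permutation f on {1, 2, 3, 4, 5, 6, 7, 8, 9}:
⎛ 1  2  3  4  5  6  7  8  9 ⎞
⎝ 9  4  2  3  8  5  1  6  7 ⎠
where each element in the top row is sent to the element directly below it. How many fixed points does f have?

No element satisfies f(x) = x, so there are 0 fixed points.

0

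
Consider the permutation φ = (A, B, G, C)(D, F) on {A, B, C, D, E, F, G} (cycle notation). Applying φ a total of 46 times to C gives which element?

B

C lies in the 4-cycle (A, B, G, C).
Powers repeat with period 4 on this cycle, and 46 mod 4 = 2, so φ^46(C) = φ^2(C).
Advancing 2 steps from C: C → A → B.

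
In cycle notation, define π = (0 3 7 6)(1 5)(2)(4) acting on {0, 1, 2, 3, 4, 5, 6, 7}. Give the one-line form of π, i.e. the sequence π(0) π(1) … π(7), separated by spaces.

3 5 2 7 4 1 0 6

Reading each image from the cycles: 0→3, 1→5, 2→2, 3→7, 4→4, 5→1, 6→0, 7→6.
Listing these in domain order gives 3 5 2 7 4 1 0 6.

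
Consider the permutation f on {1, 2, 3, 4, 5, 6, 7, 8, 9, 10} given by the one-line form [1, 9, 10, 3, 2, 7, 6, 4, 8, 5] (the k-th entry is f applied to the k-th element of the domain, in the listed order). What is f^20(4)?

8

Tracing 4 → 3 → … returns to 4 after 7 steps, so 4 lies in a 7-cycle (2 9 8 4 3 10 5).
Since the cycle has length 7, f^20 acts on it the same as f^6 (20 mod 7 = 6).
Stepping 6 places around the cycle: 4 → 3 → 10 → 5 → 2 → 9 → 8.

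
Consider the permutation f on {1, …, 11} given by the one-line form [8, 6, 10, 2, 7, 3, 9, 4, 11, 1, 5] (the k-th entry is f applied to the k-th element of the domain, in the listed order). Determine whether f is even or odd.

odd

In disjoint-cycle form the cycle lengths are 7, 4.
A cycle is odd iff its length is even; f has 1 even-length cycle, so sgn(f) = (−1)^1 and f is odd.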